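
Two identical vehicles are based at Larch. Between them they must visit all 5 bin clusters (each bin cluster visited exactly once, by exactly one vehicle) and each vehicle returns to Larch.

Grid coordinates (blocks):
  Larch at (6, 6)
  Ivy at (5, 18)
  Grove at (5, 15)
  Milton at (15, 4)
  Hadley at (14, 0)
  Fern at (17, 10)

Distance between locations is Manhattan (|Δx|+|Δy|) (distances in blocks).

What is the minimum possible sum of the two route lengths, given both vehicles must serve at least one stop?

Minimum combined distance: 68 blocks.

Check every non-empty split of the stops between the two vehicles; for each half take its own optimal tour:
  {Ivy} + {Grove, Milton, Hadley, Fern}: 26 + 54 = 80
  {Grove} + {Ivy, Milton, Hadley, Fern}: 20 + 60 = 80
  {Ivy, Grove} + {Milton, Hadley, Fern}: 26 + 42 = 68
  {Milton} + {Ivy, Grove, Hadley, Fern}: 22 + 60 = 82
  {Ivy, Milton} + {Grove, Hadley, Fern}: 48 + 54 = 102
  {Grove, Milton} + {Ivy, Hadley, Fern}: 42 + 60 = 102
  … (15 splits in total)
Best: vehicle 1 Larch → Ivy → Grove → Larch = 26; vehicle 2 Larch → Hadley → Milton → Fern → Larch = 42; combined 68.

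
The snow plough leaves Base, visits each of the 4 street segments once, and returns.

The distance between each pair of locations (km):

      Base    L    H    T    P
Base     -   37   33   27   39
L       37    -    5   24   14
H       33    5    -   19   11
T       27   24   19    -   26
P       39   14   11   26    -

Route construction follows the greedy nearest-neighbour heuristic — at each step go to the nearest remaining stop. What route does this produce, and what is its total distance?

Total distance 104 km via the nearest-neighbour route Base → T → H → L → P → Base.

At Base the remaining stops are T 27, H 33, L 37, P 39; go to T.
At T the remaining stops are H 19, L 24, P 26; go to H.
At H the remaining stops are L 5, P 11; go to L.
At L the remaining stops are P 14; go to P.
Return P→Base: 39.
Total = 27 + 19 + 5 + 14 + 39 = 104.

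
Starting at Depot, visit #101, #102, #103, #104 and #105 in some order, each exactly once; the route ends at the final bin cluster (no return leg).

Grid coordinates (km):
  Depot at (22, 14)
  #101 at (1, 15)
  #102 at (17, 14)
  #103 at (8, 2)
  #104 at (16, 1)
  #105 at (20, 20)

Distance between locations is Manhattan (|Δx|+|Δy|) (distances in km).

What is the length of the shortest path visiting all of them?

Shortest open route: 60 km.

There are 5! = 120 possible orderings.
Depot - #101 - #102 - #103 - #104 - #105: 22+17+21+9+23 = 92
Depot - #101 - #102 - #103 - #105 - #104: 22+17+21+30+23 = 113
Depot - #101 - #102 - #104 - #103 - #105: 22+17+14+9+30 = 92
Depot - #101 - #102 - #104 - #105 - #103: 22+17+14+23+30 = 106
Depot - #101 - #102 - #105 - #103 - #104: 22+17+9+30+9 = 87
Depot - #101 - #102 - #105 - #104 - #103: 22+17+9+23+9 = 80
Depot - #101 - #103 - #102 - #104 - #105: 22+20+21+14+23 = 100
Depot - #101 - #103 - #102 - #105 - #104: 22+20+21+9+23 = 95
Depot - #101 - #103 - #104 - #102 - #105: 22+20+9+14+9 = 74
Depot - #101 - #103 - #104 - #105 - #102: 22+20+9+23+9 = 83
Depot - #101 - #103 - #105 - #102 - #104: 22+20+30+9+14 = 95
Depot - #101 - #103 - #105 - #104 - #102: 22+20+30+23+14 = 109
Depot - #101 - #104 - #102 - #103 - #105: 22+29+14+21+30 = 116
Depot - #101 - #104 - #102 - #105 - #103: 22+29+14+9+30 = 104
… (106 more)
Depot - #105 - #102 - #104 - #103 - #101: 8+9+14+9+20 = 60  ← best
The minimum is 60.
One shortest path: Depot → #105 → #102 → #104 → #103 → #101.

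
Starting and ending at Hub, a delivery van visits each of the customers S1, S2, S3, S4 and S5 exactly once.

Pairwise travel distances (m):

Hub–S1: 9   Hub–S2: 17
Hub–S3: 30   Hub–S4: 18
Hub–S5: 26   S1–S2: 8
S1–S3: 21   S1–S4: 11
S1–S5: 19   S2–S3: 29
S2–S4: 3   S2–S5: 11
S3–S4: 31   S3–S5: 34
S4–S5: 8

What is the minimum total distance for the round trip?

Shortest round trip = 92 m.

There are 60 distinct closed tours to check (reversals are equivalent).
Hub-S1-S2-S3-S4-S5-Hub: 9+8+29+31+8+26 = 111
Hub-S1-S2-S3-S5-S4-Hub: 9+8+29+34+8+18 = 106
Hub-S1-S2-S4-S3-S5-Hub: 9+8+3+31+34+26 = 111
Hub-S1-S2-S4-S5-S3-Hub: 9+8+3+8+34+30 = 92
Hub-S1-S2-S5-S3-S4-Hub: 9+8+11+34+31+18 = 111
Hub-S1-S2-S5-S4-S3-Hub: 9+8+11+8+31+30 = 97
Hub-S1-S3-S2-S4-S5-Hub: 9+21+29+3+8+26 = 96
Hub-S1-S3-S2-S5-S4-Hub: 9+21+29+11+8+18 = 96
Hub-S1-S3-S4-S2-S5-Hub: 9+21+31+3+11+26 = 101
Hub-S1-S3-S4-S5-S2-Hub: 9+21+31+8+11+17 = 97
Hub-S1-S3-S5-S2-S4-Hub: 9+21+34+11+3+18 = 96
Hub-S1-S3-S5-S4-S2-Hub: 9+21+34+8+3+17 = 92
Hub-S1-S4-S2-S3-S5-Hub: 9+11+3+29+34+26 = 112
Hub-S1-S4-S2-S5-S3-Hub: 9+11+3+11+34+30 = 98
… (46 more)
The minimum is 92.
One optimal route: Hub → S1 → S2 → S4 → S5 → S3 → Hub (or its reverse).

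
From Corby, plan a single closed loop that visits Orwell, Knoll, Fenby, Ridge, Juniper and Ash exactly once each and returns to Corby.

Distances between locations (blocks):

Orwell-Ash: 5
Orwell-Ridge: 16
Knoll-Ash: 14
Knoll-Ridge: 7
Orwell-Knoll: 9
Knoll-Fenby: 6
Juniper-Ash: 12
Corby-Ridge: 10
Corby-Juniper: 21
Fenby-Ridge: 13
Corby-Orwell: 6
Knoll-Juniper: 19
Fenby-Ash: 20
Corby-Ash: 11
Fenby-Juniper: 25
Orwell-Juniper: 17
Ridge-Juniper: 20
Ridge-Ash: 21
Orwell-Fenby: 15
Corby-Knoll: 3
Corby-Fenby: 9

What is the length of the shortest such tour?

With 6 stops there are 6!/2 = 360 distinct round trips (a route and its reverse cost the same).
Corby-Orwell-Knoll-Fenby-Ridge-Juniper-Ash-Corby: 6+9+6+13+20+12+11 = 77
Corby-Orwell-Knoll-Fenby-Ridge-Ash-Juniper-Corby: 6+9+6+13+21+12+21 = 88
Corby-Orwell-Knoll-Fenby-Juniper-Ridge-Ash-Corby: 6+9+6+25+20+21+11 = 98
Corby-Orwell-Knoll-Fenby-Juniper-Ash-Ridge-Corby: 6+9+6+25+12+21+10 = 89
Corby-Orwell-Knoll-Fenby-Ash-Ridge-Juniper-Corby: 6+9+6+20+21+20+21 = 103
Corby-Orwell-Knoll-Fenby-Ash-Juniper-Ridge-Corby: 6+9+6+20+12+20+10 = 83
Corby-Orwell-Knoll-Ridge-Fenby-Juniper-Ash-Corby: 6+9+7+13+25+12+11 = 83
Corby-Orwell-Knoll-Ridge-Fenby-Ash-Juniper-Corby: 6+9+7+13+20+12+21 = 88
… (352 more)
Corby-Orwell-Ash-Juniper-Ridge-Knoll-Fenby-Corby: 6+5+12+20+7+6+9 = 65  ← best
The minimum is 65.
One optimal route: Corby → Orwell → Ash → Juniper → Ridge → Knoll → Fenby → Corby (or its reverse).

Minimum total distance: 65 blocks.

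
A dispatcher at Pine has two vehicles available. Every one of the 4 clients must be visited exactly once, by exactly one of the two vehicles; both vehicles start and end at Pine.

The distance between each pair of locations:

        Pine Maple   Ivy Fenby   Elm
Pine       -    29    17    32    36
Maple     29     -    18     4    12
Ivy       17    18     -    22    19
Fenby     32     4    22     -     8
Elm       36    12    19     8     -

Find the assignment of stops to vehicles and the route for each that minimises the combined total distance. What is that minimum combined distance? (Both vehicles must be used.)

Try each way of splitting the stops between the two vehicles (each non-empty) and, for each split, find the best tour for each vehicle:
  {Maple} + {Ivy, Fenby, Elm}: 58 + 76 = 134
  {Ivy} + {Maple, Fenby, Elm}: 34 + 77 = 111
  {Maple, Ivy} + {Fenby, Elm}: 64 + 76 = 140
  {Fenby} + {Maple, Ivy, Elm}: 64 + 77 = 141
  {Maple, Fenby} + {Ivy, Elm}: 65 + 72 = 137
  {Ivy, Fenby} + {Maple, Elm}: 71 + 77 = 148
  … (7 splits in total)
Best: vehicle 1 Pine → Ivy → Pine = 34; vehicle 2 Pine → Maple → Fenby → Elm → Pine = 77; combined 111.

111 — the smallest possible combined total.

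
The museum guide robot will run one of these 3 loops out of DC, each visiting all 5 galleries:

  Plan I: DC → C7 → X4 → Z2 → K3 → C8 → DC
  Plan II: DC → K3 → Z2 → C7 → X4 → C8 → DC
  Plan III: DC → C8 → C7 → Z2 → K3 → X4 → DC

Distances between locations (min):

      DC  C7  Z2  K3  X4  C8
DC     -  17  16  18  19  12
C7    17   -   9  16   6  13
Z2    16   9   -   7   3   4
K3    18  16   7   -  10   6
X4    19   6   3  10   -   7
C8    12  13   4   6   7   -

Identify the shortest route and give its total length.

Shortest is Plan I, total 51 min.

Plan I: 17 + 6 + 3 + 7 + 6 + 12 = 51
Plan II: 18 + 7 + 9 + 6 + 7 + 12 = 59
Plan III: 12 + 13 + 9 + 7 + 10 + 19 = 70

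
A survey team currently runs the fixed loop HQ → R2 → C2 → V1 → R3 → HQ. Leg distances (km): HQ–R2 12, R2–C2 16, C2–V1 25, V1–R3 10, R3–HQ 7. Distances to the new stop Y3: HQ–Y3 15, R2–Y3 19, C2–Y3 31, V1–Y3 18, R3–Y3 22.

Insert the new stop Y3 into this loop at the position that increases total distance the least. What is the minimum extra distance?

Insertion cost between consecutive stops i–j is d(i,Y3) + d(Y3,j) − d(i,j):
  between HQ and R2: 15 + 19 − 12 = 22
  between R2 and C2: 19 + 31 − 16 = 34
  between C2 and V1: 31 + 18 − 25 = 24
  between V1 and R3: 18 + 22 − 10 = 30
  between R3 and HQ: 22 + 15 − 7 = 30
Cheapest insertion is between HQ and R2, adding 22.
New total = 70 + 22 = 92.

Minimum extra distance: 22 km, inserting Y3 between HQ and R2.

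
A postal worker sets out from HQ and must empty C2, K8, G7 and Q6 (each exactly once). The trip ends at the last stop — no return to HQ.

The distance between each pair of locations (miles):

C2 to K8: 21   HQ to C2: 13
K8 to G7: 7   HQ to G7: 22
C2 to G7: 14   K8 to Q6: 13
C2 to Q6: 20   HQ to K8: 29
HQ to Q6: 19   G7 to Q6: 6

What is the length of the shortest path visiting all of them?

46 miles — the minimum one-way total.

There are 4! = 24 possible orderings.
HQ→C2→K8→G7→Q6: 13+21+7+6 = 47
HQ→C2→K8→Q6→G7: 13+21+13+6 = 53
HQ→C2→G7→K8→Q6: 13+14+7+13 = 47
HQ→C2→G7→Q6→K8: 13+14+6+13 = 46
HQ→C2→Q6→K8→G7: 13+20+13+7 = 53
HQ→C2→Q6→G7→K8: 13+20+6+7 = 46
HQ→K8→C2→G7→Q6: 29+21+14+6 = 70
HQ→K8→C2→Q6→G7: 29+21+20+6 = 76
HQ→K8→G7→C2→Q6: 29+7+14+20 = 70
HQ→K8→G7→Q6→C2: 29+7+6+20 = 62
HQ→K8→Q6→C2→G7: 29+13+20+14 = 76
HQ→K8→Q6→G7→C2: 29+13+6+14 = 62
HQ→G7→C2→K8→Q6: 22+14+21+13 = 70
HQ→G7→C2→Q6→K8: 22+14+20+13 = 69
… (10 more)
The minimum is 46.
One shortest path: HQ → C2 → G7 → Q6 → K8.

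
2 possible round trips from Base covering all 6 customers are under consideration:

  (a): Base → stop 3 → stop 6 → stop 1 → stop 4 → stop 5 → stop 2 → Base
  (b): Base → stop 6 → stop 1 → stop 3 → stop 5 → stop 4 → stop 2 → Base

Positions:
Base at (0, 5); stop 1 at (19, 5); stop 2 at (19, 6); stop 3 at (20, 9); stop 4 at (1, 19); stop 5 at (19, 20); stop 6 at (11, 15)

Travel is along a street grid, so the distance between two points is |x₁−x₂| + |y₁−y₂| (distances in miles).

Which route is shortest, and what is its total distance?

Shortest is (b), total 126 miles.

(a): 24 + 15 + 18 + 32 + 19 + 14 + 20 = 142
(b): 21 + 18 + 5 + 12 + 19 + 31 + 20 = 126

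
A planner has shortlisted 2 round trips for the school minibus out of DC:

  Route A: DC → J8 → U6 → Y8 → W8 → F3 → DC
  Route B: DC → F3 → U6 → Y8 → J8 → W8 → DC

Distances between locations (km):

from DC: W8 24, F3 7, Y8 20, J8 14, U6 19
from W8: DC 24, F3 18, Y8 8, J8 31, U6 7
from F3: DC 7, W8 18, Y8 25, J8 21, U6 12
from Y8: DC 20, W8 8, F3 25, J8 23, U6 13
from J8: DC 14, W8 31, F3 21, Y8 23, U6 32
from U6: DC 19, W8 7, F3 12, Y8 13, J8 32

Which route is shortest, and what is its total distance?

Route A: 14 + 32 + 13 + 8 + 18 + 7 = 92
Route B: 7 + 12 + 13 + 23 + 31 + 24 = 110

92 km — Route A is the shortest.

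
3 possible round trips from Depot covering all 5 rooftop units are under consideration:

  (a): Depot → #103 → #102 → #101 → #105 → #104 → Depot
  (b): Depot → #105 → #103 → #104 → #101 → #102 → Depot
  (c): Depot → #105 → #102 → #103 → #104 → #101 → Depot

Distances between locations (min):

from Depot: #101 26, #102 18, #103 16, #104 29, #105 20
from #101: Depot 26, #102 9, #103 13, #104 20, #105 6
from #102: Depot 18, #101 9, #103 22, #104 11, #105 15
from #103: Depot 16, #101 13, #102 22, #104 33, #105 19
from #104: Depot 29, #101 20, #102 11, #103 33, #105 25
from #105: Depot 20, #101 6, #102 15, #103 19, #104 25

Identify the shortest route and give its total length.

(a): 16 + 22 + 9 + 6 + 25 + 29 = 107
(b): 20 + 19 + 33 + 20 + 9 + 18 = 119
(c): 20 + 15 + 22 + 33 + 20 + 26 = 136

107 min — (a) is the shortest.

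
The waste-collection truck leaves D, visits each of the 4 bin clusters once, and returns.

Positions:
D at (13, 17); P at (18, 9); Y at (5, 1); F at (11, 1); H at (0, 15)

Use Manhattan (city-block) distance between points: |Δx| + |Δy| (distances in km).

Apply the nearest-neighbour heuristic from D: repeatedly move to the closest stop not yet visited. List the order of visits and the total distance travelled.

Total distance 68 km via the nearest-neighbour route D → P → F → Y → H → D.

From D: distances to unvisited — P=13, H=15, F=18, Y=24. Nearest is P (13).
From P: distances to unvisited — F=15, Y=21, H=24. Nearest is F (15).
From F: distances to unvisited — Y=6, H=25. Nearest is Y (6).
From Y: distances to unvisited — H=19. Nearest is H (19).
Return H→D: 15.
Total = 13 + 15 + 6 + 19 + 15 = 68.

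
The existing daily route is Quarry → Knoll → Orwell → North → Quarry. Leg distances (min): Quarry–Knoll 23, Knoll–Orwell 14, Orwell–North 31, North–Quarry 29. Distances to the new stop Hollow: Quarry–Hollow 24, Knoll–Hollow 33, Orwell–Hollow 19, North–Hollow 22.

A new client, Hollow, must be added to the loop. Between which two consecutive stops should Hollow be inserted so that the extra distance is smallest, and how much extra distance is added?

Insertion cost between consecutive stops i–j is d(i,Hollow) + d(Hollow,j) − d(i,j):
  between Quarry and Knoll: 24 + 33 − 23 = 34
  between Knoll and Orwell: 33 + 19 − 14 = 38
  between Orwell and North: 19 + 22 − 31 = 10
  between North and Quarry: 22 + 24 − 29 = 17
Cheapest insertion is between Orwell and North, adding 10.
New total = 97 + 10 = 107.

Minimum extra distance: 10 min, inserting Hollow between Orwell and North.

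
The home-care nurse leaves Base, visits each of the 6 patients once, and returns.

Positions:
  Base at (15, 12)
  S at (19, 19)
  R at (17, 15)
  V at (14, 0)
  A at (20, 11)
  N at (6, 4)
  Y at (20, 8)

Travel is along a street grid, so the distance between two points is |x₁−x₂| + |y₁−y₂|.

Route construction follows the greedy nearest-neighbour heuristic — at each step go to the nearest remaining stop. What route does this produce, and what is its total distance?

Base → [R:5 / A:6 / Y:9 / S:11 / V:13 / N:17] → R (5)
R → [S:6 / A:7 / Y:10 / V:18 / N:22] → S (6)
S → [A:9 / Y:12 / V:24 / N:28] → A (9)
A → [Y:3 / V:17 / N:21] → Y (3)
Y → [V:14 / N:18] → V (14)
V → [N:12] → N (12)
Return N→Base: 17.
Total = 5 + 6 + 9 + 3 + 14 + 12 + 17 = 66.

66 along Base → R → S → A → Y → V → N → Base.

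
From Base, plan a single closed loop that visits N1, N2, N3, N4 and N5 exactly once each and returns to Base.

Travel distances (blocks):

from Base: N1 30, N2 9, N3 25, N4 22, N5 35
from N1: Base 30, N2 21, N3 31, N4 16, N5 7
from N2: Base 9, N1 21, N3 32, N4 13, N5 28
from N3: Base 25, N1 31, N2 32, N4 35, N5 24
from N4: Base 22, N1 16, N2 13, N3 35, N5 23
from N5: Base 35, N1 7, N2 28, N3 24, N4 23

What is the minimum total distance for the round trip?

94 blocks — the shortest possible round trip.

With 5 stops there are 5!/2 = 60 distinct round trips (a route and its reverse cost the same).
Base→N1→N2→N3→N4→N5→Base: 30+21+32+35+23+35 = 176
Base→N1→N2→N3→N5→N4→Base: 30+21+32+24+23+22 = 152
Base→N1→N2→N4→N3→N5→Base: 30+21+13+35+24+35 = 158
Base→N1→N2→N4→N5→N3→Base: 30+21+13+23+24+25 = 136
Base→N1→N2→N5→N3→N4→Base: 30+21+28+24+35+22 = 160
Base→N1→N2→N5→N4→N3→Base: 30+21+28+23+35+25 = 162
Base→N1→N3→N2→N4→N5→Base: 30+31+32+13+23+35 = 164
Base→N1→N3→N2→N5→N4→Base: 30+31+32+28+23+22 = 166
Base→N1→N3→N4→N2→N5→Base: 30+31+35+13+28+35 = 172
Base→N1→N3→N4→N5→N2→Base: 30+31+35+23+28+9 = 156
Base→N1→N3→N5→N2→N4→Base: 30+31+24+28+13+22 = 148
Base→N1→N3→N5→N4→N2→Base: 30+31+24+23+13+9 = 130
Base→N1→N4→N2→N3→N5→Base: 30+16+13+32+24+35 = 150
Base→N1→N4→N2→N5→N3→Base: 30+16+13+28+24+25 = 136
… (46 more)
Base→N2→N4→N1→N5→N3→Base: 9+13+16+7+24+25 = 94  ← best
The minimum is 94.
One optimal route: Base → N2 → N4 → N1 → N5 → N3 → Base (or its reverse).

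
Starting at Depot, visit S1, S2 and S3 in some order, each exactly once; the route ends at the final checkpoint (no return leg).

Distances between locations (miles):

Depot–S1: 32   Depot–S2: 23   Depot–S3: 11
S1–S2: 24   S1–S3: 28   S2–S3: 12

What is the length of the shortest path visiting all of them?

Shortest open route: 47 miles.

There are 3! = 6 possible orderings.
Depot → S1 → S2 → S3: 32+24+12 = 68
Depot → S1 → S3 → S2: 32+28+12 = 72
Depot → S2 → S1 → S3: 23+24+28 = 75
Depot → S2 → S3 → S1: 23+12+28 = 63
Depot → S3 → S1 → S2: 11+28+24 = 63
Depot → S3 → S2 → S1: 11+12+24 = 47
The minimum is 47.
One shortest path: Depot → S3 → S2 → S1.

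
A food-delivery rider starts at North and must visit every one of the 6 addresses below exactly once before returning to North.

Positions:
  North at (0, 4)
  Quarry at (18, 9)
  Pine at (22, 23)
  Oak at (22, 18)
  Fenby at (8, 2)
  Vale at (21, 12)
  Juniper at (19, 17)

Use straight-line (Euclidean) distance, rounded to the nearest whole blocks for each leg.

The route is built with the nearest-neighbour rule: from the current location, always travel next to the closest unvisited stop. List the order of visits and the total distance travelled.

Total distance 66 blocks via the nearest-neighbour route North → Fenby → Quarry → Vale → Juniper → Oak → Pine → North.

At North the remaining stops are Fenby 8, Quarry 19, Vale 22, Juniper 23, Oak 26, Pine 29; go to Fenby.
At Fenby the remaining stops are Quarry 12, Vale 16, Juniper 19, Oak 21, Pine 25; go to Quarry.
At Quarry the remaining stops are Vale 4, Juniper 8, Oak 10, Pine 15; go to Vale.
At Vale the remaining stops are Juniper 5, Oak 6, Pine 11; go to Juniper.
At Juniper the remaining stops are Oak 3, Pine 7; go to Oak.
At Oak the remaining stops are Pine 5; go to Pine.
Return Pine→North: 29.
Total = 8 + 12 + 4 + 5 + 3 + 5 + 29 = 66.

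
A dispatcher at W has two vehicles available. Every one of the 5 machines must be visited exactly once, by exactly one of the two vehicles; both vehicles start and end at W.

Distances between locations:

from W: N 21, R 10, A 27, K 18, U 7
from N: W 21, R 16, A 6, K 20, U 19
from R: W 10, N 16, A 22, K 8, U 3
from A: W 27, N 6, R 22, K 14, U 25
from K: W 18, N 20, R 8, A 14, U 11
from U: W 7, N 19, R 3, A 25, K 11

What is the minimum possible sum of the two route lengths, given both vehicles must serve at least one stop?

73 — the smallest possible combined total.

Try each way of splitting the stops between the two vehicles (each non-empty) and, for each split, find the best tour for each vehicle:
  {N} + {R, A, K, U}: 42 + 59 = 101
  {R} + {N, A, K, U}: 20 + 59 = 79
  {N, R} + {A, K, U}: 47 + 59 = 106
  {A} + {N, R, K, U}: 54 + 59 = 113
  {N, A} + {R, K, U}: 54 + 36 = 90
  {R, A} + {N, K, U}: 59 + 59 = 118
  … (15 splits in total)
  {N, R, A, K} + {U}: 59 + 14 = 73  ← best
Best: vehicle 1 W → N → A → K → R → W = 59; vehicle 2 W → U → W = 14; combined 73.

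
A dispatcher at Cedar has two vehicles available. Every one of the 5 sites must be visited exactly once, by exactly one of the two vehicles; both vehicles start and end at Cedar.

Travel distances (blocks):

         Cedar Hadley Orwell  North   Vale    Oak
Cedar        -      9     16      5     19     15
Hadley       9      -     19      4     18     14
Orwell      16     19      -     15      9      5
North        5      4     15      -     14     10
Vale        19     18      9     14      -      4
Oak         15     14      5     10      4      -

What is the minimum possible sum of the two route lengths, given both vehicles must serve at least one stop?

Check every non-empty split of the stops between the two vehicles; for each half take its own optimal tour:
  {Hadley} + {Orwell, North, Vale, Oak}: 18 + 44 = 62
  {Orwell} + {Hadley, North, Vale, Oak}: 32 + 46 = 78
  {Hadley, Orwell} + {North, Vale, Oak}: 44 + 38 = 82
  {North} + {Hadley, Orwell, Vale, Oak}: 10 + 52 = 62
  {Hadley, North} + {Orwell, Vale, Oak}: 18 + 44 = 62
  {Orwell, North} + {Hadley, Vale, Oak}: 36 + 46 = 82
  … (15 splits in total)
Best: vehicle 1 Cedar → Hadley → Cedar = 18; vehicle 2 Cedar → Orwell → Vale → Oak → North → Cedar = 44; combined 62.

Minimum combined distance: 62 blocks.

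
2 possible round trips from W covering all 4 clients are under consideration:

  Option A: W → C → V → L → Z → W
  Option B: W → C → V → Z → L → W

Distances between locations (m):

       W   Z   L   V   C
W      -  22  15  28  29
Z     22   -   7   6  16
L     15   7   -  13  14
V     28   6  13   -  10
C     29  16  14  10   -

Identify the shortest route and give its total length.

Option A: 29 + 10 + 13 + 7 + 22 = 81
Option B: 29 + 10 + 6 + 7 + 15 = 67

67 m — Option B is the shortest.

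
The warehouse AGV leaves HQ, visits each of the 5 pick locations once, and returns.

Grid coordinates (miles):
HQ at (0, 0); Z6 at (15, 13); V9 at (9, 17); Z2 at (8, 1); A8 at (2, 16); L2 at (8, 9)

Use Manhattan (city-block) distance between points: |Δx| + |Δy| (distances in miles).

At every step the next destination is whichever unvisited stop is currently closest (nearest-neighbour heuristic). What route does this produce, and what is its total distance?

Total distance 78 miles via the nearest-neighbour route HQ → Z2 → L2 → V9 → A8 → Z6 → HQ.

HQ → [Z2:9 / L2:17 / A8:18 / V9:26 / Z6:28] → Z2 (9)
Z2 → [L2:8 / V9:17 / Z6:19 / A8:21] → L2 (8)
L2 → [V9:9 / Z6:11 / A8:13] → V9 (9)
V9 → [A8:8 / Z6:10] → A8 (8)
A8 → [Z6:16] → Z6 (16)
Return Z6→HQ: 28.
Total = 9 + 8 + 9 + 8 + 16 + 28 = 78.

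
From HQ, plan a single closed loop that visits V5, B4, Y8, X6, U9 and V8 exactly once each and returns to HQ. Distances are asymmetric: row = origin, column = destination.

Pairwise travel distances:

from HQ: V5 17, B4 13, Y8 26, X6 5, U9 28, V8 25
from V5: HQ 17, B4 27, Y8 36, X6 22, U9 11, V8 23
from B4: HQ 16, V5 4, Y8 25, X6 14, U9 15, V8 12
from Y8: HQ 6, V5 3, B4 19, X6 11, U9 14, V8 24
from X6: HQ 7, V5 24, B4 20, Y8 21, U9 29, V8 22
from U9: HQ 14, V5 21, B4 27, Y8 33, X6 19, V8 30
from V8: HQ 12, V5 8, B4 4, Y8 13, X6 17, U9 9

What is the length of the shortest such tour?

78 — the shortest possible round trip.

HQ→V5→B4→Y8→X6→U9→V8→HQ: 17+27+25+11+29+30+12 = 151
HQ→V5→B4→Y8→X6→V8→U9→HQ: 17+27+25+11+22+9+14 = 125
HQ→V5→B4→Y8→U9→X6→V8→HQ: 17+27+25+14+19+22+12 = 136
HQ→V5→B4→Y8→U9→V8→X6→HQ: 17+27+25+14+30+17+7 = 137
HQ→V5→B4→Y8→V8→X6→U9→HQ: 17+27+25+24+17+29+14 = 153
HQ→V5→B4→Y8→V8→U9→X6→HQ: 17+27+25+24+9+19+7 = 128
HQ→V5→B4→X6→Y8→U9→V8→HQ: 17+27+14+21+14+30+12 = 135
HQ→V5→B4→X6→Y8→V8→U9→HQ: 17+27+14+21+24+9+14 = 126
… (712 more)
HQ→B4→V8→Y8→V5→U9→X6→HQ: 13+12+13+3+11+19+7 = 78  ← best
The minimum is 78.
One optimal route: HQ → B4 → V8 → Y8 → V5 → U9 → X6 → HQ.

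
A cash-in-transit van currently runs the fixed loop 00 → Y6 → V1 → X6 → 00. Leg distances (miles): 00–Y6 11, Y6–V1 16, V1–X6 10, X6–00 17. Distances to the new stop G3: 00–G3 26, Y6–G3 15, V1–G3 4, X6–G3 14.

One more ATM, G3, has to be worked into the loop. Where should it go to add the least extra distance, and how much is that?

Minimum extra distance: 3 miles, inserting G3 between Y6 and V1.

Insertion cost between consecutive stops i–j is d(i,G3) + d(G3,j) − d(i,j):
  between 00 and Y6: 26 + 15 − 11 = 30
  between Y6 and V1: 15 + 4 − 16 = 3
  between V1 and X6: 4 + 14 − 10 = 8
  between X6 and 00: 14 + 26 − 17 = 23
Cheapest insertion is between Y6 and V1, adding 3.
New total = 54 + 3 = 57.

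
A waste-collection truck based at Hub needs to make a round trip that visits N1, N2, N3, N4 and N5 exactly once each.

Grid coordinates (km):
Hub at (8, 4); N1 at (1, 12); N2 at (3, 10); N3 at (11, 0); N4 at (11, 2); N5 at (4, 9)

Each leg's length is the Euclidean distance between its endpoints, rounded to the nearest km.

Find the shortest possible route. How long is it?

With 5 stops there are 5!/2 = 60 distinct round trips (a route and its reverse cost the same).
Hub → N1 → N2 → N3 → N4 → N5 → Hub: 11+3+13+2+10+6 = 45
Hub → N1 → N2 → N3 → N5 → N4 → Hub: 11+3+13+11+10+4 = 52
Hub → N1 → N2 → N4 → N3 → N5 → Hub: 11+3+11+2+11+6 = 44
Hub → N1 → N2 → N4 → N5 → N3 → Hub: 11+3+11+10+11+5 = 51
Hub → N1 → N2 → N5 → N3 → N4 → Hub: 11+3+1+11+2+4 = 32
Hub → N1 → N2 → N5 → N4 → N3 → Hub: 11+3+1+10+2+5 = 32
Hub → N1 → N3 → N2 → N4 → N5 → Hub: 11+16+13+11+10+6 = 67
Hub → N1 → N3 → N2 → N5 → N4 → Hub: 11+16+13+1+10+4 = 55
Hub → N1 → N3 → N4 → N2 → N5 → Hub: 11+16+2+11+1+6 = 47
Hub → N1 → N3 → N4 → N5 → N2 → Hub: 11+16+2+10+1+8 = 48
Hub → N1 → N3 → N5 → N2 → N4 → Hub: 11+16+11+1+11+4 = 54
Hub → N1 → N3 → N5 → N4 → N2 → Hub: 11+16+11+10+11+8 = 67
Hub → N1 → N4 → N2 → N3 → N5 → Hub: 11+14+11+13+11+6 = 66
Hub → N1 → N4 → N2 → N5 → N3 → Hub: 11+14+11+1+11+5 = 53
… (46 more)
Hub → N3 → N4 → N1 → N2 → N5 → Hub: 5+2+14+3+1+6 = 31  ← best
The minimum is 31.
One optimal route: Hub → N3 → N4 → N1 → N2 → N5 → Hub (or its reverse).

Shortest round trip = 31 km.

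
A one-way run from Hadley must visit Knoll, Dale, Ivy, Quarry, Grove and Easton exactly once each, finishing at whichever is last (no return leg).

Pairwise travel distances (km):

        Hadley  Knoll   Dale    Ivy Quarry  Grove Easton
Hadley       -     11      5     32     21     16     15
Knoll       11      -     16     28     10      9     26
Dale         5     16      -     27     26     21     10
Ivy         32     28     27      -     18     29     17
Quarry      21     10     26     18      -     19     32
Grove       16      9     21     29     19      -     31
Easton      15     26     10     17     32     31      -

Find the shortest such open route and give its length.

There are 6! = 720 possible orderings.
Hadley - Knoll - Dale - Ivy - Quarry - Grove - Easton: 11+16+27+18+19+31 = 122
Hadley - Knoll - Dale - Ivy - Quarry - Easton - Grove: 11+16+27+18+32+31 = 135
Hadley - Knoll - Dale - Ivy - Grove - Quarry - Easton: 11+16+27+29+19+32 = 134
Hadley - Knoll - Dale - Ivy - Grove - Easton - Quarry: 11+16+27+29+31+32 = 146
Hadley - Knoll - Dale - Ivy - Easton - Quarry - Grove: 11+16+27+17+32+19 = 122
Hadley - Knoll - Dale - Ivy - Easton - Grove - Quarry: 11+16+27+17+31+19 = 121
Hadley - Knoll - Dale - Quarry - Ivy - Grove - Easton: 11+16+26+18+29+31 = 131
Hadley - Knoll - Dale - Quarry - Ivy - Easton - Grove: 11+16+26+18+17+31 = 119
… (712 more)
Hadley - Dale - Easton - Ivy - Quarry - Knoll - Grove: 5+10+17+18+10+9 = 69  ← best
The minimum is 69.
One shortest path: Hadley → Dale → Easton → Ivy → Quarry → Knoll → Grove.

69 km — the minimum one-way total.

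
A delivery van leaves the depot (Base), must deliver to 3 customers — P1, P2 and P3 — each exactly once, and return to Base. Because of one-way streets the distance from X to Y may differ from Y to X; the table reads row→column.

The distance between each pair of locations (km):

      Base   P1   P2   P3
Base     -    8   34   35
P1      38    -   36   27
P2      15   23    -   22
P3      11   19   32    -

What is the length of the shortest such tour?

Base-P1-P2-P3-Base: 8+36+22+11 = 77
Base-P1-P3-P2-Base: 8+27+32+15 = 82
Base-P2-P1-P3-Base: 34+23+27+11 = 95
Base-P2-P3-P1-Base: 34+22+19+38 = 113
Base-P3-P1-P2-Base: 35+19+36+15 = 105
Base-P3-P2-P1-Base: 35+32+23+38 = 128
The minimum is 77.
One optimal route: Base → P1 → P2 → P3 → Base.

77 km — the shortest possible round trip.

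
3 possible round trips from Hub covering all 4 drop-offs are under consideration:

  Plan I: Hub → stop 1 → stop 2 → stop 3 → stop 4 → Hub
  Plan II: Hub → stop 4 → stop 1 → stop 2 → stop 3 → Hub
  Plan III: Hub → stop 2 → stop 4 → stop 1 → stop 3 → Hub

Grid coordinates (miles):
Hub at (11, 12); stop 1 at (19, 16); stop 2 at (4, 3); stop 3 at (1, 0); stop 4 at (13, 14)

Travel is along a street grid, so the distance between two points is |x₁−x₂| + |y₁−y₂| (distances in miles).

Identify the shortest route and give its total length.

Shortest is Plan II, total 68 miles.

Plan I: 12 + 28 + 6 + 26 + 4 = 76
Plan II: 4 + 8 + 28 + 6 + 22 = 68
Plan III: 16 + 20 + 8 + 34 + 22 = 100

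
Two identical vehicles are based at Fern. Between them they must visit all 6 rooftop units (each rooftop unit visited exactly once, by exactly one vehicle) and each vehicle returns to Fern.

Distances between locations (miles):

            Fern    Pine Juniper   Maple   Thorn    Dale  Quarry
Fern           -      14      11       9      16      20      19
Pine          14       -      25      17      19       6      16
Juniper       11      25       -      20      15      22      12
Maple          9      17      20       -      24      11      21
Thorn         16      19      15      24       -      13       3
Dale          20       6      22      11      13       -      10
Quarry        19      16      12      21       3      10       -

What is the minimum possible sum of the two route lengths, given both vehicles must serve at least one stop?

Check every non-empty split of the stops between the two vehicles; for each half take its own optimal tour:
  {Pine} + {Juniper, Maple, Thorn, Dale, Quarry}: 28 + 59 = 87
  {Juniper} + {Pine, Maple, Thorn, Dale, Quarry}: 22 + 61 = 83
  {Pine, Juniper} + {Maple, Thorn, Dale, Quarry}: 50 + 49 = 99
  {Maple} + {Pine, Juniper, Thorn, Dale, Quarry}: 18 + 59 = 77
  {Pine, Maple} + {Juniper, Thorn, Dale, Quarry}: 40 + 59 = 99
  {Juniper, Maple} + {Pine, Thorn, Dale, Quarry}: 40 + 49 = 89
  … (31 splits in total)
Best: vehicle 1 Fern → Maple → Fern = 18; vehicle 2 Fern → Pine → Dale → Thorn → Quarry → Juniper → Fern = 59; combined 77.

Minimum combined distance: 77 miles.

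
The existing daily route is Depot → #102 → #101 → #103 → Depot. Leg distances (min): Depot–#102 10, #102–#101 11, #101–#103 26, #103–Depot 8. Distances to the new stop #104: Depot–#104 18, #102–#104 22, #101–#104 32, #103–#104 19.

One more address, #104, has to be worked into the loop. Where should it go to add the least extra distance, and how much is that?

Insertion cost between consecutive stops i–j is d(i,#104) + d(#104,j) − d(i,j):
  between Depot and #102: 18 + 22 − 10 = 30
  between #102 and #101: 22 + 32 − 11 = 43
  between #101 and #103: 32 + 19 − 26 = 25
  between #103 and Depot: 19 + 18 − 8 = 29
Cheapest insertion is between #101 and #103, adding 25.
New total = 55 + 25 = 80.

Adding 25 min by placing #104 on the #101–#103 leg.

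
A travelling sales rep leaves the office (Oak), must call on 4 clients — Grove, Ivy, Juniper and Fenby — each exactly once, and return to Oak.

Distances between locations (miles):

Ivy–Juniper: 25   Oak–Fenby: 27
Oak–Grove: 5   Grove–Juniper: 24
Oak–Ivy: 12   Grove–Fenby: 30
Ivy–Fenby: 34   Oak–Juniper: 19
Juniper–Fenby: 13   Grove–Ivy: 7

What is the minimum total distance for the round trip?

There are 12 distinct closed tours to check (reversals are equivalent).
Oak-Grove-Ivy-Juniper-Fenby-Oak: 5+7+25+13+27 = 77
Oak-Grove-Ivy-Fenby-Juniper-Oak: 5+7+34+13+19 = 78
Oak-Grove-Juniper-Ivy-Fenby-Oak: 5+24+25+34+27 = 115
Oak-Grove-Juniper-Fenby-Ivy-Oak: 5+24+13+34+12 = 88
Oak-Grove-Fenby-Ivy-Juniper-Oak: 5+30+34+25+19 = 113
Oak-Grove-Fenby-Juniper-Ivy-Oak: 5+30+13+25+12 = 85
Oak-Ivy-Grove-Juniper-Fenby-Oak: 12+7+24+13+27 = 83
Oak-Ivy-Grove-Fenby-Juniper-Oak: 12+7+30+13+19 = 81
Oak-Ivy-Juniper-Grove-Fenby-Oak: 12+25+24+30+27 = 118
Oak-Ivy-Fenby-Grove-Juniper-Oak: 12+34+30+24+19 = 119
Oak-Juniper-Grove-Ivy-Fenby-Oak: 19+24+7+34+27 = 111
Oak-Juniper-Ivy-Grove-Fenby-Oak: 19+25+7+30+27 = 108
The minimum is 77.
One optimal route: Oak → Grove → Ivy → Juniper → Fenby → Oak (or its reverse).

Shortest round trip = 77 miles.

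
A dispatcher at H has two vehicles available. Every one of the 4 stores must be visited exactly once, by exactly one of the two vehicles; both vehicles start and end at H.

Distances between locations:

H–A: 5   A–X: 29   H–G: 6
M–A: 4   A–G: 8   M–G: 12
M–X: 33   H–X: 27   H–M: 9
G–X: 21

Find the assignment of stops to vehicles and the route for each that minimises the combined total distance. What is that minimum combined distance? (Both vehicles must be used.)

Check every non-empty split of the stops between the two vehicles; for each half take its own optimal tour:
  {M} + {A, G, X}: 18 + 61 = 79
  {A} + {M, G, X}: 10 + 69 = 79
  {M, A} + {G, X}: 18 + 54 = 72
  {G} + {M, A, X}: 12 + 69 = 81
  {M, G} + {A, X}: 27 + 61 = 88
  {A, G} + {M, X}: 19 + 69 = 88
  … (7 splits in total)
Best: vehicle 1 H → M → A → H = 18; vehicle 2 H → G → X → H = 54; combined 72.

Minimum combined distance: 72.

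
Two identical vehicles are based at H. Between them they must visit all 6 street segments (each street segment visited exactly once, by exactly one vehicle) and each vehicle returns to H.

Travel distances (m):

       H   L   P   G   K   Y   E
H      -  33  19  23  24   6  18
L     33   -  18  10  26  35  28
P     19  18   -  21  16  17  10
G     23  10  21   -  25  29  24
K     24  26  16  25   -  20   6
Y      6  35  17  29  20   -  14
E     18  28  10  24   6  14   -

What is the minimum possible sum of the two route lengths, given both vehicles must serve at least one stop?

103 m — the smallest possible combined total.

There are 2^5 − 1 = 31 ways to divide the 6 stops into two non-empty groups. For each, the best each vehicle can do is its own shortest tour through its group:
  {L} + {P, G, K, Y, E}: 66 + 86 = 152
  {P} + {L, G, K, Y, E}: 38 + 85 = 123
  {L, P} + {G, K, Y, E}: 70 + 74 = 144
  {G} + {L, P, K, Y, E}: 46 + 89 = 135
  {L, G} + {P, K, Y, E}: 66 + 61 = 127
  {P, G} + {L, K, Y, E}: 63 + 85 = 148
  … (31 splits in total)
  {Y} + {L, P, G, K, E}: 12 + 91 = 103  ← best
Best: vehicle 1 H → Y → H = 12; vehicle 2 H → G → L → P → K → E → H = 91; combined 103.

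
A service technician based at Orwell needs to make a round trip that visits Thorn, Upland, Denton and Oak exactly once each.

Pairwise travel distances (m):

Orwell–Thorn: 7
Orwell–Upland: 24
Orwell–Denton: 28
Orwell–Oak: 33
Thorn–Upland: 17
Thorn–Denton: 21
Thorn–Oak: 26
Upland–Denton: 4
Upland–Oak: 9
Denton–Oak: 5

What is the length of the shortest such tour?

With 4 stops there are 4!/2 = 12 distinct round trips (a route and its reverse cost the same).
Orwell → Thorn → Upland → Denton → Oak → Orwell: 7+17+4+5+33 = 66
Orwell → Thorn → Upland → Oak → Denton → Orwell: 7+17+9+5+28 = 66
Orwell → Thorn → Denton → Upland → Oak → Orwell: 7+21+4+9+33 = 74
Orwell → Thorn → Denton → Oak → Upland → Orwell: 7+21+5+9+24 = 66
Orwell → Thorn → Oak → Upland → Denton → Orwell: 7+26+9+4+28 = 74
Orwell → Thorn → Oak → Denton → Upland → Orwell: 7+26+5+4+24 = 66
Orwell → Upland → Thorn → Denton → Oak → Orwell: 24+17+21+5+33 = 100
Orwell → Upland → Thorn → Oak → Denton → Orwell: 24+17+26+5+28 = 100
Orwell → Upland → Denton → Thorn → Oak → Orwell: 24+4+21+26+33 = 108
Orwell → Upland → Oak → Thorn → Denton → Orwell: 24+9+26+21+28 = 108
Orwell → Denton → Thorn → Upland → Oak → Orwell: 28+21+17+9+33 = 108
Orwell → Denton → Upland → Thorn → Oak → Orwell: 28+4+17+26+33 = 108
The minimum is 66.
One optimal route: Orwell → Thorn → Upland → Denton → Oak → Orwell (or its reverse).

Shortest round trip = 66 m.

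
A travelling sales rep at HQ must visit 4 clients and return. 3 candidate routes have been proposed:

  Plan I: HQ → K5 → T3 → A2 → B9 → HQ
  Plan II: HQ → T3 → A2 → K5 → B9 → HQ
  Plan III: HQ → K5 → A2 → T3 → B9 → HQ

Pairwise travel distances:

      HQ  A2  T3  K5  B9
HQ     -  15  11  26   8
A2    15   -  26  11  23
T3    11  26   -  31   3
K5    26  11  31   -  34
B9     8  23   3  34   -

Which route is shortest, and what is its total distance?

Plan I: 26 + 31 + 26 + 23 + 8 = 114
Plan II: 11 + 26 + 11 + 34 + 8 = 90
Plan III: 26 + 11 + 26 + 3 + 8 = 74

Shortest is Plan III, total 74.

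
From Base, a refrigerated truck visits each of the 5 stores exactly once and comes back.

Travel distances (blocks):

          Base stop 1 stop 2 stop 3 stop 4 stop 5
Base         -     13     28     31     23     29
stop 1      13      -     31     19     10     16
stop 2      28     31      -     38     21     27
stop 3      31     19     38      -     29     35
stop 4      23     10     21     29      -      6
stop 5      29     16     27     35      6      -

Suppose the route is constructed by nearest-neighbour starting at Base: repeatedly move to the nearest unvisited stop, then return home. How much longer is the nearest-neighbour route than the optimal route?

Excess over optimum: 4 blocks.

From Base: stop 1=13, stop 4=23, stop 2=28, stop 5=29, stop 3=31 → choose stop 1 (13).
From stop 1: stop 4=10, stop 5=16, stop 3=19, stop 2=31 → choose stop 4 (10).
From stop 4: stop 5=6, stop 2=21, stop 3=29 → choose stop 5 (6).
From stop 5: stop 2=27, stop 3=35 → choose stop 2 (27).
From stop 2: stop 3=38 → choose stop 3 (38).
NN route Base → stop 1 → stop 4 → stop 5 → stop 2 → stop 3 → Base costs 125.
Optimal: Base → stop 2 → stop 4 → stop 5 → stop 1 → stop 3 → Base costs 121 (by enumerating all 60 distinct tours).
Excess = 125 − 121 = 4.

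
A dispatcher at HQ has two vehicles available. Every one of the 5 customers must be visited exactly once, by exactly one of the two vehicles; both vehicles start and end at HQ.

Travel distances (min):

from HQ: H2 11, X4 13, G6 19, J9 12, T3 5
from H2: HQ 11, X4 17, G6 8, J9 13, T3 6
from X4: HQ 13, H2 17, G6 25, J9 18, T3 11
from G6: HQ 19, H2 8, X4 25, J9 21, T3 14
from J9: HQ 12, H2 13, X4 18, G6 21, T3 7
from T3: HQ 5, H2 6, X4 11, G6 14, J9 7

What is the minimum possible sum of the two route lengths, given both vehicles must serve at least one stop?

Minimum combined distance: 78 min.

Check every non-empty split of the stops between the two vehicles; for each half take its own optimal tour:
  {H2} + {X4, G6, J9, T3}: 22 + 71 = 93
  {X4} + {H2, G6, J9, T3}: 26 + 52 = 78
  {H2, X4} + {G6, J9, T3}: 41 + 52 = 93
  {G6} + {H2, X4, J9, T3}: 38 + 55 = 93
  {H2, G6} + {X4, J9, T3}: 38 + 43 = 81
  {X4, G6} + {H2, J9, T3}: 57 + 36 = 93
  … (15 splits in total)
Best: vehicle 1 HQ → X4 → HQ = 26; vehicle 2 HQ → H2 → G6 → J9 → T3 → HQ = 52; combined 78.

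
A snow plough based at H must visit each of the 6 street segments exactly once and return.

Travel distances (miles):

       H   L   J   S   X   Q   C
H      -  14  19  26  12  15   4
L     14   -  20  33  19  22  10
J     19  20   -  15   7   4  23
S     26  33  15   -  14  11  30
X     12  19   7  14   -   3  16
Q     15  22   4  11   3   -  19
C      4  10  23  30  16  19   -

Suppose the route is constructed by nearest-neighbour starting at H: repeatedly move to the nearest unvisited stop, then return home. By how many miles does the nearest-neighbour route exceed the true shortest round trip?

The nearest-neighbour route is 6 miles longer than optimal.

From H: C=4, X=12, L=14, Q=15, J=19, S=26 → choose C (4).
From C: L=10, X=16, Q=19, J=23, S=30 → choose L (10).
From L: X=19, J=20, Q=22, S=33 → choose X (19).
From X: Q=3, J=7, S=14 → choose Q (3).
From Q: J=4, S=11 → choose J (4).
From J: S=15 → choose S (15).
NN route H → C → L → X → Q → J → S → H costs 81.
Optimal: H → X → S → Q → J → L → C → H costs 75 (by enumerating all 360 distinct tours).
Excess = 81 − 75 = 6.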